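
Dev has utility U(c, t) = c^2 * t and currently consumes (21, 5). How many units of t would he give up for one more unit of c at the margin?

MRS = 10/21

MU_c = 2·c·t and MU_t = c^2.
MRS = MU_c/MU_t = (2/1)·t/c.
At (21, 5): MRS = 10/21.
That is, one extra unit of c is worth 10/21 units of t at the margin.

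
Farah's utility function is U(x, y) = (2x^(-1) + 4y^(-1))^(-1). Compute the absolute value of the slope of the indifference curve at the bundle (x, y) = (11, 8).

For CES with ρ = -1, MRS = (2/4)·(y/x)^2.
At (11, 8): MRS = 32/121.
That is, one extra unit of x is worth 32/121 units of y at the margin.

MRS = 32/121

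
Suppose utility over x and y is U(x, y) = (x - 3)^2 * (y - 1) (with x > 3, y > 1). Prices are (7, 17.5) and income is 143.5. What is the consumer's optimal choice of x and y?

MU_x = 2·(x−3)·(y−1), MU_y = (x−3)^2.
MRS = (2/1)·(y−1)/(x−3).
Tangency: set MRS = p_x/p_y = 7/17.5 = 0.4.
So (2/1)·(y − 1)/(x − 3) = 0.4, i.e. (y − 1) = 0.2·(x − 3).
Rewrite the budget in excess-of-subsistence terms: 7·(x − 3) + 17.5·(y − 1) = 143.5 − 7·3 − 17.5·1 = 105.
Substituting, 10.5·(x − 3) = 105, so x − 3 = 10 and x* = 13.
Then y − 1 = 0.2·10 = 2, so y* = 3.

x* = 13, y* = 3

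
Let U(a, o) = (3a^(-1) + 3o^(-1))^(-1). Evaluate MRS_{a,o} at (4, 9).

MRS = 81/16

For CES with ρ = -1, MRS = (o/a)^2.
At (4, 9): MRS = 81/16.
The indifference curve has slope −81/16 at this bundle.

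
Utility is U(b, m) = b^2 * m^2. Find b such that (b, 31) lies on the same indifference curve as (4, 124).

b = 16

U(4, 124) = 246016.
Set U(b, 31) = 246016 and solve.
With m = 31: 31^2 = 961, so b^2 = 246016/961 = 256; taking the square root, b = 16.
Check: U(16, 31) = 246016.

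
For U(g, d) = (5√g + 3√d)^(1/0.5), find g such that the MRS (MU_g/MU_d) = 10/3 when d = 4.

For CES with ρ = 0.5, MRS = (5/3)·√(d/g).
Setting (5/3)·√(4/g) = 10/3 gives √(4/g) = 2, so 4/g = 4 and g = 1.

g = 1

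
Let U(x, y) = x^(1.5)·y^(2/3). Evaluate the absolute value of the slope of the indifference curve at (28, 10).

MU_x = 1.5·√x·y^(2/3) and MU_y = 2/3·x^(1.5)·y^(-1/3).
MRS = MU_x/MU_y = (2.25)·y/x.
At (28, 10): MRS = 45/56.
So at (28, 10) the consumer would give up 45/56 units of y for one more unit of x.

MRS = 45/56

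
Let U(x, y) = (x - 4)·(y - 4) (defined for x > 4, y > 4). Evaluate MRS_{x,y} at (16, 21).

MU_x = (y−4), MU_y = (x−4).
MRS = (y−4)/(x−4).
At (16, 21): MRS = 17/12.
The indifference curve has slope −17/12 at this bundle.

MRS = 17/12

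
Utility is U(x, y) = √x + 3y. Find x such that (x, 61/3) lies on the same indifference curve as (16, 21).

x = 36

U(16, 21) = 67.
Set U(x, 61/3) = 67 and solve.
With y = 61/3: √x = 67 − 3·61/3 = 6, so √x = 6 and x = 36.
Check: U(36, 61/3) = 67.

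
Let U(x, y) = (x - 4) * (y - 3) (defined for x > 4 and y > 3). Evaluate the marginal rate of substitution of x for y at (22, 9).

MRS = 1/3

MU_x = (y−3), MU_y = (x−4).
MRS = (y−3)/(x−4).
At (22, 9): MRS = 1/3.
The indifference curve has slope −1/3 at this bundle.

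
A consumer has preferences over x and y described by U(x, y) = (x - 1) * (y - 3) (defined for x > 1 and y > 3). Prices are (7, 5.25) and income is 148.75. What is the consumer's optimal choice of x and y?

MU_x = (y−3), MU_y = (x−1).
MRS = (y−3)/(x−1).
Tangency: set MRS = p_x/p_y = 7/5.25 = 4/3.
So (y − 3)/(x − 1) = 4/3, i.e. (y − 3) = (4/3)·(x − 1).
Rewrite the budget in excess-of-subsistence terms: 7·(x − 1) + 5.25·(y − 3) = 148.75 − 7·1 − 5.25·3 = 126.
Substituting, 14·(x − 1) = 126, so x − 1 = 9 and x* = 10.
Then y − 3 = (4/3)·9 = 12, so y* = 15.

x* = 10, y* = 15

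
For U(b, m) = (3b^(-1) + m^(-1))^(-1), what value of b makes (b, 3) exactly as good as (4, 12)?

b = 6

U depends on (b, m) only through S = 3b^(-1) + m^(-1), so equal utility means equal S. At (4, 12): S = 5/6.
With m = 3: 3^(-1) = 1/3, so 3b^(-1) = 5/6 − 1/3 = 0.5, i.e. b^(-1) = 1/6.
Hence b = 1/(1/6) = 6.
Check: U(6, 3) = 1.2.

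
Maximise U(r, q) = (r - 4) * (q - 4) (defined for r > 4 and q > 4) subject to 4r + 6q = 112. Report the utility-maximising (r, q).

MU_r = (q−4), MU_q = (r−4).
MRS = (q−4)/(r−4).
Tangency: set MRS = p_r/p_q = 4/6 = 2/3.
So (q − 4)/(r − 4) = 2/3, i.e. (q − 4) = (2/3)·(r − 4).
Rewrite the budget in excess-of-subsistence terms: 4·(r − 4) + 6·(q − 4) = 112 − 4·4 − 6·4 = 72.
Substituting, 8·(r − 4) = 72, so r − 4 = 9 and r* = 13.
Then q − 4 = (2/3)·9 = 6, so q* = 10.

r* = 13, q* = 10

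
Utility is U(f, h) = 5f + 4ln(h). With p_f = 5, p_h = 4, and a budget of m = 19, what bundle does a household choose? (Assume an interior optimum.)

f* = 3, h* = 1

MU_f = 5, MU_h = 4/h.
MRS = 5 ÷ (4/h).
Tangency: set MRS = p_f/p_h = 5/4 = 1.25.
MRS depends only on h: 1.25·h = 1.25 ⇒ h* = 1.25/1.25 = 1.
From the budget, 5·f = 19 − 4·1 = 15, so f* = 3.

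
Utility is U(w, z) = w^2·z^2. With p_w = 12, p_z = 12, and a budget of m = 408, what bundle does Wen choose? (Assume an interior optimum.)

MU_w = 2·w·z^2 and MU_z = 2·w^2·z.
MRS = MU_w/MU_z = z/w.
Tangency: set MRS = p_w/p_z = 12/12 = 1.
So z/w = 1, i.e. z = w.
Substitute into the budget 12·w + 12·z = 408: 24·w = 408, so w* = 17.
Then z* = 17.

w* = 17, z* = 17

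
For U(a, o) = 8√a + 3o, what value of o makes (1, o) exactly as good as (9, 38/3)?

o = 18

U(9, 38/3) = 62.
Set U(1, o) = 62 and solve.
With a = 1: √1 = 1, so 3o = 62 − 8·1 = 54 and o = 18.
Check: U(1, 18) = 62.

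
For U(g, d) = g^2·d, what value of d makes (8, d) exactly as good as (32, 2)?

d = 32

U(32, 2) = 2048.
Set U(8, d) = 2048 and solve.
With g = 8: 8^2 = 64, so d = 2048/64 = 32.
Check: U(8, 32) = 2048.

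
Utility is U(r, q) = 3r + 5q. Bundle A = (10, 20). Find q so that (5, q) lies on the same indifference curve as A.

U(10, 20) = 130.
Set U(5, q) = 130 and solve.
3·5 + 5q = 130 ⇒ 5q = 115 ⇒ q = 23.
Check: U(5, 23) = 130.

q = 23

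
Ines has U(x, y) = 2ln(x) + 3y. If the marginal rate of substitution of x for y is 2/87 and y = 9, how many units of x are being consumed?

x = 29

MU_x = 2/x, MU_y = 3.
MRS = 2/x ÷ 3.
MRS depends only on x: (2/3)/x = 2/87 ⇒ x = (2/3)/(2/87) = 29.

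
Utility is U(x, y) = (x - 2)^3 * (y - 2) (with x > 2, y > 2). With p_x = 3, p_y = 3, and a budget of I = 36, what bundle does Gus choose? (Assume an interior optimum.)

MU_x = 3·(x−2)^2·(y−2), MU_y = (x−2)^3.
MRS = (3/1)·(y−2)/(x−2).
Tangency: set MRS = p_x/p_y = 3/3 = 1.
So (3/1)·(y − 2)/(x − 2) = 1, i.e. (y − 2) = (1/3)·(x − 2).
Rewrite the budget in excess-of-subsistence terms: 3·(x − 2) + 3·(y − 2) = 36 − 3·2 − 3·2 = 24.
Substituting, 4·(x − 2) = 24, so x − 2 = 6 and x* = 8.
Then y − 2 = (1/3)·6 = 2, so y* = 4.

x* = 8, y* = 4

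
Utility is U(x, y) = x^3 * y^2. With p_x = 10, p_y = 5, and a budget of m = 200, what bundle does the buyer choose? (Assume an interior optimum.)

MU_x = 3·x^2·y^2 and MU_y = 2·x^3·y.
MRS = MU_x/MU_y = (3/2)·y/x.
Tangency: set MRS = p_x/p_y = 10/5 = 2.
So (3/2)·y/x = 2, i.e. y = (4/3)·x.
Substitute into the budget 10·x + 5·y = 200: (50/3)·x = 200, so x* = 12.
Then y* = (4/3)·12 = 16.

x* = 12, y* = 16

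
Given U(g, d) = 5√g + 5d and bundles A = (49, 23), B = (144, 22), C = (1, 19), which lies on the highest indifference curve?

Bundle B

Evaluate utility at each bundle:
U(A) = 150.000.
U(B) = 170.000.
U(C) = 100.000.
Highest utility is B, so B ≻ A ≻ C.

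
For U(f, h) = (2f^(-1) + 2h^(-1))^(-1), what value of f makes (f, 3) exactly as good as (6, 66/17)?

f = 11

U depends on (f, h) only through S = 2f^(-1) + 2h^(-1), so equal utility means equal S. At (6, 66/17): S = 28/33.
With h = 3: 2·3^(-1) = 2/3, so 2f^(-1) = 28/33 − 2/3 = 2/11, i.e. f^(-1) = 1/11.
Hence f = 1/(1/11) = 11.
Check: U(11, 3) = 1.1786.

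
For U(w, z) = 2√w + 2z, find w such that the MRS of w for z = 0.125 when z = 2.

MU_w = 2/(2√w), MU_z = 2.
MRS = 2/(2√w) ÷ 2.
MRS depends only on w: 0.5/√w = 0.125 ⇒ √w = 0.5/0.125 = 4 ⇒ w = 16.

w = 16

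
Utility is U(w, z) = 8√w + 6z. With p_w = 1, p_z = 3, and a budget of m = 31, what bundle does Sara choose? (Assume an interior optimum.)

MU_w = 8/(2√w), MU_z = 6.
MRS = 8/(2√w) ÷ 6.
Tangency: set MRS = p_w/p_z = 1/3.
MRS depends only on w: (2/3)/√w = 1/3 ⇒ √w = (2/3)/(1/3) = 2 ⇒ w* = 4.
From the budget, 3·z = 31 − 1·4 = 27, so z* = 9.

w* = 4, z* = 9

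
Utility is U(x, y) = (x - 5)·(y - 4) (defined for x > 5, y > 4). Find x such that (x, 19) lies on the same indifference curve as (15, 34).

x = 25

U(15, 34) = 300.
Set U(x, 19) = 300 and solve.
With y = 19: (19 − 4) = 15, so (x − 5) = 300/15 = 20.
So x = 5 + 20 = 25.
Check: U(25, 19) = 300.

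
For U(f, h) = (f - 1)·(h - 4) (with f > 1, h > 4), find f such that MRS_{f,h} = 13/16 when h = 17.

MU_f = (h−4), MU_h = (f−1).
MRS = (h−4)/(f−1).
Substitute h = 17: MRS = 13/(f − 1). Setting this equal to 13/16 gives f − 1 = 13/(13/16) = 16, so f = 17.

f = 17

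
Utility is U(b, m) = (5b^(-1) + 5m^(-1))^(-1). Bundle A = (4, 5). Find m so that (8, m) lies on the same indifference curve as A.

m = 40/13

U depends on (b, m) only through S = 5b^(-1) + 5m^(-1), so equal utility means equal S. At (4, 5): S = 2.25.
With b = 8: 5·8^(-1) = 0.625, so 5m^(-1) = 2.25 − 0.625 = 1.625, i.e. m^(-1) = 13/40.
Hence m = 1/(13/40) = 40/13.
Check: U(8, 40/13) = 0.4444.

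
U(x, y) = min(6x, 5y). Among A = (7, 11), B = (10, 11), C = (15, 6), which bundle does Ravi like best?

Evaluate utility at each bundle:
U(A) = 42.
U(B) = 55.
U(C) = 30.
Highest utility is B, so B ≻ A ≻ C.

Bundle B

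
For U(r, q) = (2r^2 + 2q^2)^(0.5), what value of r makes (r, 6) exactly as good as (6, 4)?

r = 4

U depends on (r, q) only through S = 2r^2 + 2q^2, so equal utility means equal S. At (6, 4): S = 104.
With q = 6: 2·6^2 = 72, so 2r^2 = 104 − 72 = 32, i.e. r^2 = 16.
Hence r = √16 = 4.
Check: U(4, 6) = 10.198.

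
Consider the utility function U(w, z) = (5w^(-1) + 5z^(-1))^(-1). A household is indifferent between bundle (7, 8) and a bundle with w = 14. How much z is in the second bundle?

z = 56/11

U depends on (w, z) only through S = 5w^(-1) + 5z^(-1), so equal utility means equal S. At (7, 8): S = 75/56.
With w = 14: 5·14^(-1) = 5/14, so 5z^(-1) = 75/56 − 5/14 = 55/56, i.e. z^(-1) = 11/56.
Hence z = 1/(11/56) = 56/11.
Check: U(14, 56/11) = 0.7467.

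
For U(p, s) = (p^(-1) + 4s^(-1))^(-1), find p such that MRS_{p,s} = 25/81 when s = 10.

For CES with ρ = -1, MRS = (1/4)·(s/p)^2.
Setting (1/4)·(10/p)^2 = 25/81 gives (10/p)^2 = 100/81, so 10/p = 10/9 and p = 9.

p = 9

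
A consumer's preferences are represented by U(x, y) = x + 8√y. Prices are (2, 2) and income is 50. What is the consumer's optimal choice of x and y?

MU_x = 1, MU_y = 8/(2√y).
MRS = 1 ÷ (8/(2√y)).
Tangency: set MRS = p_x/p_y = 2/2 = 1.
MRS depends only on y: 0.25·√y = 1 ⇒ √y = 1/0.25 = 4 ⇒ y* = 16.
From the budget, 2·x = 50 − 2·16 = 18, so x* = 9.

x* = 9, y* = 16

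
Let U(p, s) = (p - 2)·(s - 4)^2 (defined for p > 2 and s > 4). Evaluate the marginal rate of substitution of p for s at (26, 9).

MRS = 5/48

MU_p = (s−4)^2, MU_s = 2·(p−2)·(s−4).
MRS = (1/2)·(s−4)/(p−2).
At (26, 9): MRS = 5/48.
So at (26, 9) the consumer would give up 5/48 units of s for one more unit of p.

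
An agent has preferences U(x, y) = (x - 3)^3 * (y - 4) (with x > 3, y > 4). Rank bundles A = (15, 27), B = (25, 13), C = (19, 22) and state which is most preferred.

Evaluate utility at each bundle:
U(A) = 39744.
U(B) = 95832.
U(C) = 73728.
Highest utility is B, so B ≻ C ≻ A.

Bundle B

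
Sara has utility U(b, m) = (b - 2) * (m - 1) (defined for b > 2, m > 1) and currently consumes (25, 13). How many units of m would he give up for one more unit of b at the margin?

MU_b = (m−1), MU_m = (b−2).
MRS = (m−1)/(b−2).
At (25, 13): MRS = 12/23.
That is, one extra unit of b is worth 12/23 units of m at the margin.

MRS = 12/23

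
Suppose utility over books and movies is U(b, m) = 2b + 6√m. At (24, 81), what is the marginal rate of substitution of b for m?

MU_b = 2, MU_m = 6/(2√m).
MRS = 2 ÷ (6/(2√m)).
At (24, 81): MRS = 6.
That is, one extra unit of b is worth 6 units of m at the margin.

MRS = 6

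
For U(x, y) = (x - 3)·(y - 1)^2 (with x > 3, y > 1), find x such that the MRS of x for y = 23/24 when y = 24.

MU_x = (y−1)^2, MU_y = 2·(x−3)·(y−1).
MRS = (1/2)·(y−1)/(x−3).
Substitute y = 24: MRS = 11.5/(x − 3). Setting this equal to 23/24 gives x − 3 = 11.5/(23/24) = 12, so x = 15.

x = 15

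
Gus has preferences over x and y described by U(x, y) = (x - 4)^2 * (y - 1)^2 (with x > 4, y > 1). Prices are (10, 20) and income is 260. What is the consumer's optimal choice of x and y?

MU_x = 2·(x−4)·(y−1)^2, MU_y = 2·(x−4)^2·(y−1).
MRS = (y−1)/(x−4).
Tangency: set MRS = p_x/p_y = 10/20 = 0.5.
So (y − 1)/(x − 4) = 0.5, i.e. (y − 1) = 0.5·(x − 4).
Rewrite the budget in excess-of-subsistence terms: 10·(x − 4) + 20·(y − 1) = 260 − 10·4 − 20·1 = 200.
Substituting, 20·(x − 4) = 200, so x − 4 = 10 and x* = 14.
Then y − 1 = 0.5·10 = 5, so y* = 6.

x* = 14, y* = 6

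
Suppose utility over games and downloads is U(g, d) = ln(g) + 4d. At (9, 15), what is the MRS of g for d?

MU_g = 1/g, MU_d = 4.
MRS = 1/g ÷ 4.
At (9, 15): MRS = 1/36.
The indifference curve has slope −1/36 at this bundle.

MRS = 1/36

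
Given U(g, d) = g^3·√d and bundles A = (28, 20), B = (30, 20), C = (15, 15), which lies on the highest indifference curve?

Bundle B

Evaluate utility at each bundle:
U(A) = 98172.328.
U(B) = 120747.671.
U(C) = 13071.319.
Highest utility is B, so B ≻ A ≻ C.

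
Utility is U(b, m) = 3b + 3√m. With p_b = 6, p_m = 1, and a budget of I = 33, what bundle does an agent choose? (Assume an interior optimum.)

b* = 4, m* = 9

MU_b = 3, MU_m = 3/(2√m).
MRS = 3 ÷ (3/(2√m)).
Tangency: set MRS = p_b/p_m = 6/1 = 6.
MRS depends only on m: 2·√m = 6 ⇒ √m = 6/2 = 3 ⇒ m* = 9.
From the budget, 6·b = 33 − 1·9 = 24, so b* = 4.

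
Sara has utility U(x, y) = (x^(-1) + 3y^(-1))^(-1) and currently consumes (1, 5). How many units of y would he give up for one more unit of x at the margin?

For CES with ρ = -1, MRS = (1/3)·(y/x)^2.
At (1, 5): MRS = 25/3.
So at (1, 5) the consumer would give up 25/3 units of y for one more unit of x.

MRS = 25/3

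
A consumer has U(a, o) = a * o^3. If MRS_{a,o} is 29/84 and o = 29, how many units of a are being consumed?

a = 28

MU_a = o^3 and MU_o = 3·a·o^2.
MRS = MU_a/MU_o = (1/3)·o/a.
Substitute o = 29: MRS = (29/3)/a. Setting (29/3)/a = 29/84 gives a = (29/3)/(29/84) = 28.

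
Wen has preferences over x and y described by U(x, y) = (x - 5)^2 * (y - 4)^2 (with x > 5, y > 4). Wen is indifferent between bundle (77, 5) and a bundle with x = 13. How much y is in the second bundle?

y = 13

U(77, 5) = 5184.
Set U(13, y) = 5184 and solve.
With x = 13: (13 − 5)^2 = 64, so (y − 4)^2 = 5184/64 = 81.
Taking the square root (with y > 4): y − 4 = 9, so y = 13.
Check: U(13, 13) = 5184.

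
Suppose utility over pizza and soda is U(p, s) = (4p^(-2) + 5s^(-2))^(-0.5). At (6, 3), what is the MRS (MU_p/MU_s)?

MRS = 0.1

For CES with ρ = -2, MRS = (4/5)·(s/p)^3.
At (6, 3): MRS = 0.1.
So at (6, 3) the consumer would give up 0.1 units of s for one more unit of p.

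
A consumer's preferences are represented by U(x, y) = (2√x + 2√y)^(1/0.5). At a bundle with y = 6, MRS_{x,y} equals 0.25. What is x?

For CES with ρ = 0.5, MRS = √(y/x).
Setting √(6/x) = 0.25 gives 6/x = 1/16 and x = 96.

x = 96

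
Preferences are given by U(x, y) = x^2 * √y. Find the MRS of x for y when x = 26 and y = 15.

MU_x = 2·x·√y and MU_y = 0.5·x^2·y^(-0.5).
MRS = MU_x/MU_y = (4)·y/x.
At (26, 15): MRS = 30/13.
The indifference curve has slope −30/13 at this bundle.

MRS = 30/13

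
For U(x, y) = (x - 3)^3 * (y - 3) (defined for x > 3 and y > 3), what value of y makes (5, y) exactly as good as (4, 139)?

U(4, 139) = 136.
Set U(5, y) = 136 and solve.
With x = 5: (5 − 3)^3 = 8, so (y − 3) = 136/8 = 17.
So y = 3 + 17 = 20.
Check: U(5, 20) = 136.

y = 20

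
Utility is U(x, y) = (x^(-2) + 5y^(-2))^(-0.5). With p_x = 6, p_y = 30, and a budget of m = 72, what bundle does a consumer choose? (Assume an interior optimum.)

For CES with ρ = -2, MRS = (1/5)·(y/x)^3.
Tangency: set MRS = p_x/p_y = 6/30 = 0.2.
So (y/x)^3 = 1; taking the cube root, y/x = 1, i.e. y = x.
Substitute into the budget 6·x + 30·y = 72: 36·x = 72, so x* = 2 and y* = 2.

x* = 2, y* = 2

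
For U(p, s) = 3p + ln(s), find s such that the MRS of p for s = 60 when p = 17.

s = 20

MU_p = 3, MU_s = 1/s.
MRS = 3 ÷ (1/s).
MRS depends only on s: 3·s = 60 ⇒ s = 60/3 = 20.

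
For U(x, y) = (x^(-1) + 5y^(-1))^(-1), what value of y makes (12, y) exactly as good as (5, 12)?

U depends on (x, y) only through S = x^(-1) + 5y^(-1), so equal utility means equal S. At (5, 12): S = 37/60.
With x = 12: 12^(-1) = 1/12, so 5y^(-1) = 37/60 − 1/12 = 8/15, i.e. y^(-1) = 8/75.
Hence y = 1/(8/75) = 9.375.
Check: U(12, 9.375) = 1.6216.

y = 9.375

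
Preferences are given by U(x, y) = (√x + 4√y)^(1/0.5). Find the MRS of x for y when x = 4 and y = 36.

For CES with ρ = 0.5, MRS = (1/4)·√(y/x).
At (4, 36): MRS = 0.75.
So at (4, 36) the consumer would give up 0.75 units of y for one more unit of x.

MRS = 0.75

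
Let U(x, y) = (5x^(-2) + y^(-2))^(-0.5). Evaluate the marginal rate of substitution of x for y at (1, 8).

For CES with ρ = -2, MRS = (5/1)·(y/x)^3.
At (1, 8): MRS = 2560.
The indifference curve has slope −2560 at this bundle.

MRS = 2560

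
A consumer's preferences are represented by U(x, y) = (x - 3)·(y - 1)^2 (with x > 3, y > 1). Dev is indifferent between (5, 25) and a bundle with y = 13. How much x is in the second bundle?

x = 11

U(5, 25) = 1152.
Set U(x, 13) = 1152 and solve.
With y = 13: (13 − 1)^2 = 144, so (x − 3) = 1152/144 = 8.
So x = 3 + 8 = 11.
Check: U(11, 13) = 1152.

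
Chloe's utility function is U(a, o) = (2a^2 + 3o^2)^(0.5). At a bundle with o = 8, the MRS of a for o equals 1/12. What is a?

a = 1

For CES with ρ = 2, MRS = (2/3)·(o/a)^(-1).
Setting (2/3)·(8/a)^(-1) = 1/12 gives (8/a)^(-1) = 0.125, so 8/a = 8 and a = 1.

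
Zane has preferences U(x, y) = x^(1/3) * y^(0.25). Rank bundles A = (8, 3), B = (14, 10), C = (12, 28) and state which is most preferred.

Evaluate utility at each bundle:
U(A) = 2.632.
U(B) = 4.286.
U(C) = 5.266.
Highest utility is C, so C ≻ B ≻ A.

Bundle C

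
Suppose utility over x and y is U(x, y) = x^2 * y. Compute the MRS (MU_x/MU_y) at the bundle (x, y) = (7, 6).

MU_x = 2·x·y and MU_y = x^2.
MRS = MU_x/MU_y = (2/1)·y/x.
At (7, 6): MRS = 12/7.
That is, one extra unit of x is worth 12/7 units of y at the margin.

MRS = 12/7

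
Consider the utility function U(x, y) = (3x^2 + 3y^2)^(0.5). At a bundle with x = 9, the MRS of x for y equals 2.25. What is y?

y = 4

For CES with ρ = 2, MRS = (y/x)^(-1).
Setting (y/9)^(-1) = 2.25 gives y/9 = 4/9 and y = 4.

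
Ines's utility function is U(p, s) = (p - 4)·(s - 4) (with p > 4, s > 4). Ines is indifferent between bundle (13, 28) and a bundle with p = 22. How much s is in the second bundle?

U(13, 28) = 216.
Set U(22, s) = 216 and solve.
With p = 22: (22 − 4) = 18, so (s − 4) = 216/18 = 12.
So s = 4 + 12 = 16.
Check: U(22, 16) = 216.

s = 16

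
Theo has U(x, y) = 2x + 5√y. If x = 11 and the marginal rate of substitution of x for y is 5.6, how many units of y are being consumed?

y = 49

MU_x = 2, MU_y = 5/(2√y).
MRS = 2 ÷ (5/(2√y)).
MRS depends only on y: 0.8·√y = 5.6 ⇒ √y = 5.6/0.8 = 7 ⇒ y = 49.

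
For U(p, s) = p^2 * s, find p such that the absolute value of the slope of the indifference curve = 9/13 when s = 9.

p = 26

MU_p = 2·p·s and MU_s = p^2.
MRS = MU_p/MU_s = (2/1)·s/p.
Substitute s = 9: MRS = 18/p. Setting 18/p = 9/13 gives p = 18/(9/13) = 26.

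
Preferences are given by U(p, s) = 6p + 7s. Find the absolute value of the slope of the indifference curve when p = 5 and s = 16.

MRS = 6/7

MU_p = 6, MU_s = 7, so MRS = 6/7 at every bundle.
At (5, 16): MRS = 6/7.
So at (5, 16) the consumer would give up 6/7 units of s for one more unit of p.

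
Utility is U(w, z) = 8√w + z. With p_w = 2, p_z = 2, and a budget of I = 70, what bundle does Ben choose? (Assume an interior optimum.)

MU_w = 8/(2√w), MU_z = 1.
MRS = 8/(2√w) ÷ 1.
Tangency: set MRS = p_w/p_z = 2/2 = 1.
MRS depends only on w: 4/√w = 1 ⇒ √w = 4/1 = 4 ⇒ w* = 16.
From the budget, 2·z = 70 − 2·16 = 38, so z* = 19.

w* = 16, z* = 19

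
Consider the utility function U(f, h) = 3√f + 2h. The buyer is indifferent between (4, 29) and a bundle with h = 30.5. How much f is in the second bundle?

f = 1

U(4, 29) = 64.
Set U(f, 30.5) = 64 and solve.
With h = 30.5: 3√f = 64 − 2·30.5 = 3, so √f = 1 and f = 1.
Check: U(1, 30.5) = 64.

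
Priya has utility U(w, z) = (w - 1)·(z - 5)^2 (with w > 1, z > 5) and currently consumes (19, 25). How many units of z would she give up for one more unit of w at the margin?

MRS = 5/9

MU_w = (z−5)^2, MU_z = 2·(w−1)·(z−5).
MRS = (1/2)·(z−5)/(w−1).
At (19, 25): MRS = 5/9.
That is, one extra unit of w is worth 5/9 units of z at the margin.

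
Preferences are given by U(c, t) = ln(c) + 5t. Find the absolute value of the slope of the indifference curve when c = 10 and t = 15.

MRS = 1/50

MU_c = 1/c, MU_t = 5.
MRS = 1/c ÷ 5.
At (10, 15): MRS = 1/50.
That is, one extra unit of c is worth 1/50 units of t at the margin.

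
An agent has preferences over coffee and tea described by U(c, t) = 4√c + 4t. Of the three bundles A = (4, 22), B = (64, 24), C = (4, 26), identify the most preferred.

Evaluate utility at each bundle:
U(A) = 96.000.
U(B) = 128.000.
U(C) = 112.000.
Highest utility is B, so B ≻ C ≻ A.

Bundle B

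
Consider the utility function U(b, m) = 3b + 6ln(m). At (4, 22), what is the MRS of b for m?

MU_b = 3, MU_m = 6/m.
MRS = 3 ÷ (6/m).
At (4, 22): MRS = 11.
The indifference curve has slope −11 at this bundle.

MRS = 11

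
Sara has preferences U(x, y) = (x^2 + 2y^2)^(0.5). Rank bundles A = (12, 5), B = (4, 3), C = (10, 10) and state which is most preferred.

Bundle C

Evaluate utility at each bundle:
U(A) = 13.928.
U(B) = 5.831.
U(C) = 17.321.
Highest utility is C, so C ≻ A ≻ B.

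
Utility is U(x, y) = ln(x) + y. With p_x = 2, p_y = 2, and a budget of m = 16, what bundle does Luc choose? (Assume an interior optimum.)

MU_x = 1/x, MU_y = 1.
MRS = 1/x ÷ 1.
Tangency: set MRS = p_x/p_y = 2/2 = 1.
MRS depends only on x: 1/x = 1 ⇒ x* = 1/1 = 1.
From the budget, 2·y = 16 − 2·1 = 14, so y* = 7.

x* = 1, y* = 7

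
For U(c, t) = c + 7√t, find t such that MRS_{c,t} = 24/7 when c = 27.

MU_c = 1, MU_t = 7/(2√t).
MRS = 1 ÷ (7/(2√t)).
MRS depends only on t: (2/7)·√t = 24/7 ⇒ √t = (24/7)/(2/7) = 12 ⇒ t = 144.

t = 144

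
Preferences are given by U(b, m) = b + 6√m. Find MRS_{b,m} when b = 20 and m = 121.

MU_b = 1, MU_m = 6/(2√m).
MRS = 1 ÷ (6/(2√m)).
At (20, 121): MRS = 11/3.
The indifference curve has slope −11/3 at this bundle.

MRS = 11/3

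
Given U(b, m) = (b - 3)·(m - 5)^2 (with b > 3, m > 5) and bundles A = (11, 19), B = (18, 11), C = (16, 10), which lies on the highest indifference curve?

Bundle A

Evaluate utility at each bundle:
U(A) = 1568.
U(B) = 540.
U(C) = 325.
Highest utility is A, so A ≻ B ≻ C.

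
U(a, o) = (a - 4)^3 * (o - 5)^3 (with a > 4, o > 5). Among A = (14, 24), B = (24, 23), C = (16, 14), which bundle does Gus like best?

Bundle B

Evaluate utility at each bundle:
U(A) = 6859000.
U(B) = 46656000.
U(C) = 1259712.
Highest utility is B, so B ≻ A ≻ C.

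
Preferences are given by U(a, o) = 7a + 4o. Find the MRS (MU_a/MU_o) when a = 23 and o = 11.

MRS = 1.75

MU_a = 7, MU_o = 4, so MRS = 7/4 = 1.75 at every bundle.
At (23, 11): MRS = 1.75.
The indifference curve has slope −1.75 at this bundle.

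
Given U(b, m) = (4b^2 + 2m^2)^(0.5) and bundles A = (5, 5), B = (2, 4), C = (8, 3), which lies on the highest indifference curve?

Bundle C

Evaluate utility at each bundle:
U(A) = 12.247.
U(B) = 6.928.
U(C) = 16.553.
Highest utility is C, so C ≻ A ≻ B.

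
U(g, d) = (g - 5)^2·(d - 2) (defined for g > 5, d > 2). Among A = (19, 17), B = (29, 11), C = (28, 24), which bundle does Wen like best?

Bundle C

Evaluate utility at each bundle:
U(A) = 2940.
U(B) = 5184.
U(C) = 11638.
Highest utility is C, so C ≻ B ≻ A.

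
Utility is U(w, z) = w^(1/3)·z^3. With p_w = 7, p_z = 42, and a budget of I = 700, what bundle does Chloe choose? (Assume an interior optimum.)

MU_w = 1/3·w^(-2/3)·z^3 and MU_z = 3·w^(1/3)·z^2.
MRS = MU_w/MU_z = (1/9)·z/w.
Tangency: set MRS = p_w/p_z = 7/42 = 1/6.
So (1/9)·z/w = 1/6, i.e. z = 1.5·w.
Substitute into the budget 7·w + 42·z = 700: 70·w = 700, so w* = 10.
Then z* = 1.5·10 = 15.

w* = 10, z* = 15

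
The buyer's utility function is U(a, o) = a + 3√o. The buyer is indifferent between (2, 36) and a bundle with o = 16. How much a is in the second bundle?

a = 8

U(2, 36) = 20.
Set U(a, 16) = 20 and solve.
With o = 16: √16 = 4, so a = 20 − 3·4 = 8.
Check: U(8, 16) = 20.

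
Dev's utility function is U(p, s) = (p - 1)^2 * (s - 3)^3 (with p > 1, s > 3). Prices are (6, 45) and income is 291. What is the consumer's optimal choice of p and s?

MU_p = 2·(p−1)·(s−3)^3, MU_s = 3·(p−1)^2·(s−3)^2.
MRS = (2/3)·(s−3)/(p−1).
Tangency: set MRS = p_p/p_s = 6/45 = 2/15.
So (2/3)·(s − 3)/(p − 1) = 2/15, i.e. (s − 3) = 0.2·(p − 1).
Rewrite the budget in excess-of-subsistence terms: 6·(p − 1) + 45·(s − 3) = 291 − 6·1 − 45·3 = 150.
Substituting, 15·(p − 1) = 150, so p − 1 = 10 and p* = 11.
Then s − 3 = 0.2·10 = 2, so s* = 5.

p* = 11, s* = 5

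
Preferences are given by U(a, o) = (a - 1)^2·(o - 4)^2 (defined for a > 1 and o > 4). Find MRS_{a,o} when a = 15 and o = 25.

MRS = 1.5

MU_a = 2·(a−1)·(o−4)^2, MU_o = 2·(a−1)^2·(o−4).
MRS = (o−4)/(a−1).
At (15, 25): MRS = 1.5.
That is, one extra unit of a is worth 1.5 units of o at the margin.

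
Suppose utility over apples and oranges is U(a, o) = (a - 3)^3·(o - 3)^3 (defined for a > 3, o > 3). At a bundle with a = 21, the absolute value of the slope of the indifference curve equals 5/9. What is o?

o = 13

MU_a = 3·(a−3)^2·(o−3)^3, MU_o = 3·(a−3)^3·(o−3)^2.
MRS = (o−3)/(a−3).
Substitute a = 21: MRS = (o − 3)/18. Setting this equal to 5/9 gives o − 3 = (5/9)·18 = 10, so o = 13.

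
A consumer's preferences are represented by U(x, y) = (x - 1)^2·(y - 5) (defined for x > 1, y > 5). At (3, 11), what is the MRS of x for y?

MRS = 6

MU_x = 2·(x−1)·(y−5), MU_y = (x−1)^2.
MRS = (2/1)·(y−5)/(x−1).
At (3, 11): MRS = 6.
That is, one extra unit of x is worth 6 units of y at the margin.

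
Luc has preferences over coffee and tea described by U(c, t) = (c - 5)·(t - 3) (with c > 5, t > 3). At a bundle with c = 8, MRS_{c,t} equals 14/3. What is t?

MU_c = (t−3), MU_t = (c−5).
MRS = (t−3)/(c−5).
Substitute c = 8: MRS = (t − 3)/3. Setting this equal to 14/3 gives t − 3 = (14/3)·3 = 14, so t = 17.

t = 17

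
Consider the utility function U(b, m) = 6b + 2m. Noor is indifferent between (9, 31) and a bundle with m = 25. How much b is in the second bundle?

b = 11

U(9, 31) = 116.
Set U(b, 25) = 116 and solve.
6b + 2·25 = 116 ⇒ 6b = 66 ⇒ b = 11.
Check: U(11, 25) = 116.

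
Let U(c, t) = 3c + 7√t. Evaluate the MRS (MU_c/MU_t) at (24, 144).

MU_c = 3, MU_t = 7/(2√t).
MRS = 3 ÷ (7/(2√t)).
At (24, 144): MRS = 72/7.
The indifference curve has slope −72/7 at this bundle.

MRS = 72/7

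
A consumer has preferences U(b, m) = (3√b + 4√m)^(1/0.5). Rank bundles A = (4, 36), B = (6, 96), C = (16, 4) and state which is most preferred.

Bundle B

Evaluate utility at each bundle:
U(A) = 900.000.
U(B) = 2166.000.
U(C) = 400.000.
Highest utility is B, so B ≻ A ≻ C.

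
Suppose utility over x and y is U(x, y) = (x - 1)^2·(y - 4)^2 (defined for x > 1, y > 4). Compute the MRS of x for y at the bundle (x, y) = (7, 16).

MRS = 2

MU_x = 2·(x−1)·(y−4)^2, MU_y = 2·(x−1)^2·(y−4).
MRS = (y−4)/(x−1).
At (7, 16): MRS = 2.
The indifference curve has slope −2 at this bundle.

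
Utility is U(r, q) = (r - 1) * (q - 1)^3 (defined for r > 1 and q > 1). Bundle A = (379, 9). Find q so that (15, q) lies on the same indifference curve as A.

q = 25

U(379, 9) = 193536.
Set U(15, q) = 193536 and solve.
With r = 15: (15 − 1) = 14, so (q − 1)^3 = 193536/14 = 13824.
Taking the cube root (with q > 1): q − 1 = 24, so q = 25.
Check: U(15, 25) = 193536.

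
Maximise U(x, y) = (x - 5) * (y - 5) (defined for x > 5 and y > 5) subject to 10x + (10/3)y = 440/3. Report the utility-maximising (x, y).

x* = 9, y* = 17

MU_x = (y−5), MU_y = (x−5).
MRS = (y−5)/(x−5).
Tangency: set MRS = p_x/p_y = 10/(10/3) = 3.
So (y − 5)/(x − 5) = 3, i.e. (y − 5) = 3·(x − 5).
Rewrite the budget in excess-of-subsistence terms: 10·(x − 5) + (10/3)·(y − 5) = 440/3 − 10·5 − (10/3)·5 = 80.
Substituting, 20·(x − 5) = 80, so x − 5 = 4 and x* = 9.
Then y − 5 = 3·4 = 12, so y* = 17.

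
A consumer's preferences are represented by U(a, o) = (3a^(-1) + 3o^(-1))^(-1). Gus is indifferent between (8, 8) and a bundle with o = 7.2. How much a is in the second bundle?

U depends on (a, o) only through S = 3a^(-1) + 3o^(-1), so equal utility means equal S. At (8, 8): S = 0.75.
With o = 7.2: 3·7.2^(-1) = 5/12, so 3a^(-1) = 0.75 − 5/12 = 1/3, i.e. a^(-1) = 1/9.
Hence a = 1/(1/9) = 9.
Check: U(9, 7.2) = 1.3333.

a = 9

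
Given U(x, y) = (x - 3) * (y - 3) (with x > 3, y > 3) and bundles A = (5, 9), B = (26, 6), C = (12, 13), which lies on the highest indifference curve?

Bundle C

Evaluate utility at each bundle:
U(A) = 12.
U(B) = 69.
U(C) = 90.
Highest utility is C, so C ≻ B ≻ A.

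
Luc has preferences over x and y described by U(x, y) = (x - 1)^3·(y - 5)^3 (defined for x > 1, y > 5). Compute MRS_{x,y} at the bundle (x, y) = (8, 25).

MRS = 20/7

MU_x = 3·(x−1)^2·(y−5)^3, MU_y = 3·(x−1)^3·(y−5)^2.
MRS = (y−5)/(x−1).
At (8, 25): MRS = 20/7.
That is, one extra unit of x is worth 20/7 units of y at the margin.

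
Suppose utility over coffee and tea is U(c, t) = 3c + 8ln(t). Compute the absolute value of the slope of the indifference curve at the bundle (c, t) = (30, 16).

MU_c = 3, MU_t = 8/t.
MRS = 3 ÷ (8/t).
At (30, 16): MRS = 6.
The indifference curve has slope −6 at this bundle.

MRS = 6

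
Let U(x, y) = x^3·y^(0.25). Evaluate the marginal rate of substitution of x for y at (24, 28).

MRS = 14

MU_x = 3·x^2·y^(0.25) and MU_y = 0.25·x^3·y^(-0.75).
MRS = MU_x/MU_y = (12)·y/x.
At (24, 28): MRS = 14.
That is, one extra unit of x is worth 14 units of y at the margin.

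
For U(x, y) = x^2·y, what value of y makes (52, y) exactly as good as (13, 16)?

y = 1

U(13, 16) = 2704.
Set U(52, y) = 2704 and solve.
With x = 52: 52^2 = 2704, so y = 2704/2704 = 1.
Check: U(52, 1) = 2704.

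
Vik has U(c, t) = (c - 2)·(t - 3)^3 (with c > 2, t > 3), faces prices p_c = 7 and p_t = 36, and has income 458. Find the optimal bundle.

MU_c = (t−3)^3, MU_t = 3·(c−2)·(t−3)^2.
MRS = (1/3)·(t−3)/(c−2).
Tangency: set MRS = p_c/p_t = 7/36.
So (1/3)·(t − 3)/(c − 2) = 7/36, i.e. (t − 3) = (7/12)·(c − 2).
Rewrite the budget in excess-of-subsistence terms: 7·(c − 2) + 36·(t − 3) = 458 − 7·2 − 36·3 = 336.
Substituting, 28·(c − 2) = 336, so c − 2 = 12 and c* = 14.
Then t − 3 = (7/12)·12 = 7, so t* = 10.

c* = 14, t* = 10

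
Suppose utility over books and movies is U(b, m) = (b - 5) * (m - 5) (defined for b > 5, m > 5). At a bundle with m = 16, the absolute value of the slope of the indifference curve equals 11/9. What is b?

b = 14

MU_b = (m−5), MU_m = (b−5).
MRS = (m−5)/(b−5).
Substitute m = 16: MRS = 11/(b − 5). Setting this equal to 11/9 gives b − 5 = 11/(11/9) = 9, so b = 14.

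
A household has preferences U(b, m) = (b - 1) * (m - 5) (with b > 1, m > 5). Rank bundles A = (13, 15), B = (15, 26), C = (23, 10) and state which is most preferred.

Bundle B

Evaluate utility at each bundle:
U(A) = 120.
U(B) = 294.
U(C) = 110.
Highest utility is B, so B ≻ A ≻ C.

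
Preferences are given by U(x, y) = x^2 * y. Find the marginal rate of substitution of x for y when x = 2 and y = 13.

MU_x = 2·x·y and MU_y = x^2.
MRS = MU_x/MU_y = (2/1)·y/x.
At (2, 13): MRS = 13.
That is, one extra unit of x is worth 13 units of y at the margin.

MRS = 13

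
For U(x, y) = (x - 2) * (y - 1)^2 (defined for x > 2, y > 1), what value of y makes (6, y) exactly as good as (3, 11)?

y = 6

U(3, 11) = 100.
Set U(6, y) = 100 and solve.
With x = 6: (6 − 2) = 4, so (y − 1)^2 = 100/4 = 25.
Taking the square root (with y > 1): y − 1 = 5, so y = 6.
Check: U(6, 6) = 100.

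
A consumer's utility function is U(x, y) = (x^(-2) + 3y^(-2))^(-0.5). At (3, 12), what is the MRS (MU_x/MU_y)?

MRS = 64/3

For CES with ρ = -2, MRS = (1/3)·(y/x)^3.
At (3, 12): MRS = 64/3.
That is, one extra unit of x is worth 64/3 units of y at the margin.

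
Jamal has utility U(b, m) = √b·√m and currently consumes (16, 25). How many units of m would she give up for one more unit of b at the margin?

MRS = 25/16

MU_b = 0.5·b^(-0.5)·√m and MU_m = 0.5·√b·m^(-0.5).
MRS = MU_b/MU_m = m/b.
At (16, 25): MRS = 25/16.
So at (16, 25) the consumer would give up 25/16 units of m for one more unit of b.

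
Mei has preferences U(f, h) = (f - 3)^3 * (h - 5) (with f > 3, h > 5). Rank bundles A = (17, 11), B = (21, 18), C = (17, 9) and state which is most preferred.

Bundle B

Evaluate utility at each bundle:
U(A) = 16464.
U(B) = 75816.
U(C) = 10976.
Highest utility is B, so B ≻ A ≻ C.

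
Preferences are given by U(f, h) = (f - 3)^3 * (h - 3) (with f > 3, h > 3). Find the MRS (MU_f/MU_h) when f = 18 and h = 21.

MU_f = 3·(f−3)^2·(h−3), MU_h = (f−3)^3.
MRS = (3/1)·(h−3)/(f−3).
At (18, 21): MRS = 3.6.
So at (18, 21) the consumer would give up 3.6 units of h for one more unit of f.

MRS = 3.6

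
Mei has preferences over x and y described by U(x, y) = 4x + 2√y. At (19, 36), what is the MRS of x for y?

MU_x = 4, MU_y = 2/(2√y).
MRS = 4 ÷ (2/(2√y)).
At (19, 36): MRS = 24.
The indifference curve has slope −24 at this bundle.

MRS = 24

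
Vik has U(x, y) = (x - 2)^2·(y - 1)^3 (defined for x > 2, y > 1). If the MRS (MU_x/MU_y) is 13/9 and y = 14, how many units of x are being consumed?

MU_x = 2·(x−2)·(y−1)^3, MU_y = 3·(x−2)^2·(y−1)^2.
MRS = (2/3)·(y−1)/(x−2).
Substitute y = 14: MRS = (26/3)/(x − 2). Setting this equal to 13/9 gives x − 2 = (26/3)/(13/9) = 6, so x = 8.

x = 8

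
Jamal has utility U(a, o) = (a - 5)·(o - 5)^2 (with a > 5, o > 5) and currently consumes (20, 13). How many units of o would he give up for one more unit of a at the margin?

MU_a = (o−5)^2, MU_o = 2·(a−5)·(o−5).
MRS = (1/2)·(o−5)/(a−5).
At (20, 13): MRS = 4/15.
The indifference curve has slope −4/15 at this bundle.

MRS = 4/15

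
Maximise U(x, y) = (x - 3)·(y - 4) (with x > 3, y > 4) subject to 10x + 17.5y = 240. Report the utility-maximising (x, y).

x* = 10, y* = 8

MU_x = (y−4), MU_y = (x−3).
MRS = (y−4)/(x−3).
Tangency: set MRS = p_x/p_y = 10/17.5 = 4/7.
So (y − 4)/(x − 3) = 4/7, i.e. (y − 4) = (4/7)·(x − 3).
Rewrite the budget in excess-of-subsistence terms: 10·(x − 3) + 17.5·(y − 4) = 240 − 10·3 − 17.5·4 = 140.
Substituting, 20·(x − 3) = 140, so x − 3 = 7 and x* = 10.
Then y − 4 = (4/7)·7 = 4, so y* = 8.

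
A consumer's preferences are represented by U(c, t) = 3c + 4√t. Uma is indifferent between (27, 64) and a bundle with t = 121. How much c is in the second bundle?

c = 23

U(27, 64) = 113.
Set U(c, 121) = 113 and solve.
With t = 121: √121 = 11, so 3c = 113 − 4·11 = 69 and c = 23.
Check: U(23, 121) = 113.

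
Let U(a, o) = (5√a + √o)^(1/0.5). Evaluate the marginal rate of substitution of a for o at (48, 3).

For CES with ρ = 0.5, MRS = (5/1)·√(o/a).
At (48, 3): MRS = 1.25.
So at (48, 3) the consumer would give up 1.25 units of o for one more unit of a.

MRS = 1.25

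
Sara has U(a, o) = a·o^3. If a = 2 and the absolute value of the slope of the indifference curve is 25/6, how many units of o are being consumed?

MU_a = o^3 and MU_o = 3·a·o^2.
MRS = MU_a/MU_o = (1/3)·o/a.
Substitute a = 2: MRS = o/6. Setting o/6 = 25/6 gives o = (25/6)·6 = 25.

o = 25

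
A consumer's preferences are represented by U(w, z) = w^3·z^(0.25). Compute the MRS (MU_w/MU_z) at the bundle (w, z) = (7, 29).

MU_w = 3·w^2·z^(0.25) and MU_z = 0.25·w^3·z^(-0.75).
MRS = MU_w/MU_z = (12)·z/w.
At (7, 29): MRS = 348/7.
That is, one extra unit of w is worth 348/7 units of z at the margin.

MRS = 348/7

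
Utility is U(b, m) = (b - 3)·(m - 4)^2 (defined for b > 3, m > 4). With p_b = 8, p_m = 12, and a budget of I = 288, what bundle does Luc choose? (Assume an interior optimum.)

b* = 12, m* = 16

MU_b = (m−4)^2, MU_m = 2·(b−3)·(m−4).
MRS = (1/2)·(m−4)/(b−3).
Tangency: set MRS = p_b/p_m = 8/12 = 2/3.
So (1/2)·(m − 4)/(b − 3) = 2/3, i.e. (m − 4) = (4/3)·(b − 3).
Rewrite the budget in excess-of-subsistence terms: 8·(b − 3) + 12·(m − 4) = 288 − 8·3 − 12·4 = 216.
Substituting, 24·(b − 3) = 216, so b − 3 = 9 and b* = 12.
Then m − 4 = (4/3)·9 = 12, so m* = 16.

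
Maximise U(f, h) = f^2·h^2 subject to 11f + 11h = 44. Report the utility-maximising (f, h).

MU_f = 2·f·h^2 and MU_h = 2·f^2·h.
MRS = MU_f/MU_h = h/f.
Tangency: set MRS = p_f/p_h = 11/11 = 1.
So h/f = 1, i.e. h = f.
Substitute into the budget 11·f + 11·h = 44: 22·f = 44, so f* = 2.
Then h* = 2.

f* = 2, h* = 2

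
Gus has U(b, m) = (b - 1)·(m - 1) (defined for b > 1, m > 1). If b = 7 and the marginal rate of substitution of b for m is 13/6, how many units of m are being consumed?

MU_b = (m−1), MU_m = (b−1).
MRS = (m−1)/(b−1).
Substitute b = 7: MRS = (m − 1)/6. Setting this equal to 13/6 gives m − 1 = (13/6)·6 = 13, so m = 14.

m = 14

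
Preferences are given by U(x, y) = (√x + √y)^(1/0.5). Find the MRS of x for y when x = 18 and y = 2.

For CES with ρ = 0.5, MRS = √(y/x).
At (18, 2): MRS = 1/3.
So at (18, 2) the consumer would give up 1/3 units of y for one more unit of x.

MRS = 1/3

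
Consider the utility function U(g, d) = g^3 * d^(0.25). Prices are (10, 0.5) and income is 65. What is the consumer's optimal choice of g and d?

MU_g = 3·g^2·d^(0.25) and MU_d = 0.25·g^3·d^(-0.75).
MRS = MU_g/MU_d = (12)·d/g.
Tangency: set MRS = p_g/p_d = 10/0.5 = 20.
So (12)·d/g = 20, i.e. d = (5/3)·g.
Substitute into the budget 10·g + 0.5·d = 65: (65/6)·g = 65, so g* = 6.
Then d* = (5/3)·6 = 10.

g* = 6, d* = 10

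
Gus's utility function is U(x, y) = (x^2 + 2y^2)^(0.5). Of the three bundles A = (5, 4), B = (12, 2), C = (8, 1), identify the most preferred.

Bundle B

Evaluate utility at each bundle:
U(A) = 7.550.
U(B) = 12.329.
U(C) = 8.124.
Highest utility is B, so B ≻ C ≻ A.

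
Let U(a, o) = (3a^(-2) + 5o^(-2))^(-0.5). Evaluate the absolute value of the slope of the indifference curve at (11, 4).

MRS = 192/6655

For CES with ρ = -2, MRS = (3/5)·(o/a)^3.
At (11, 4): MRS = 192/6655.
So at (11, 4) the consumer would give up 192/6655 units of o for one more unit of a.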